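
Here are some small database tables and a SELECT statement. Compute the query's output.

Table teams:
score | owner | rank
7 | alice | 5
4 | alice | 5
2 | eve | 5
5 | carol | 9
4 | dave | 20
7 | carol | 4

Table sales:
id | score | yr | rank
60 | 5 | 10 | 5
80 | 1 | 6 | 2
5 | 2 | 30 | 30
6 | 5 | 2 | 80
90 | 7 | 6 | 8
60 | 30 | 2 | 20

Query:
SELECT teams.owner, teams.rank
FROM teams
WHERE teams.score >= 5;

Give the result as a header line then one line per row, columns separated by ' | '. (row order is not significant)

== RESULT ==
teams.owner | teams.rank
alice | 5
carol | 9
carol | 4

Derivation:
After WHERE (3 rows):
teams.score | teams.owner | teams.rank
7 | alice | 5
5 | carol | 9
7 | carol | 4
After SELECT (3 rows):
teams.owner | teams.rank
alice | 5
carol | 9
carol | 4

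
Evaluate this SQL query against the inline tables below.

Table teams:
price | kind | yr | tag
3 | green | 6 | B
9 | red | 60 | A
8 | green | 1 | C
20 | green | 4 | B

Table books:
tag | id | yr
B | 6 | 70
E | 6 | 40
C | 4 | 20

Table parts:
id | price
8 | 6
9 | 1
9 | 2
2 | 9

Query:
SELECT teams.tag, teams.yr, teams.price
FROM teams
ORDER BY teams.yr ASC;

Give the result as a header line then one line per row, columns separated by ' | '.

After SELECT (4 rows):
teams.tag | teams.yr | teams.price
B | 6 | 3
A | 60 | 9
C | 1 | 8
B | 4 | 20
After ORDER BY (4 rows):
teams.tag | teams.yr | teams.price
C | 1 | 8
B | 4 | 20
B | 6 | 3
A | 60 | 9

== RESULT ==
teams.tag | teams.yr | teams.price
C | 1 | 8
B | 4 | 20
B | 6 | 3
A | 60 | 9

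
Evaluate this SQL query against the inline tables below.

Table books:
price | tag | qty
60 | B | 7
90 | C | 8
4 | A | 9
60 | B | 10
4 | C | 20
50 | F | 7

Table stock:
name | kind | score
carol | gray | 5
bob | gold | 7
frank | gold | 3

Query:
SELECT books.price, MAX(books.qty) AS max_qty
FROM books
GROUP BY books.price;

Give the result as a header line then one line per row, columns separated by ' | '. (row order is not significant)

== RESULT ==
books.price | max_qty
60 | 10
90 | 8
4 | 20
50 | 7

Derivation:
After GROUP BY (4 rows):
books.price | max_qty
60 | 10
90 | 8
4 | 20
50 | 7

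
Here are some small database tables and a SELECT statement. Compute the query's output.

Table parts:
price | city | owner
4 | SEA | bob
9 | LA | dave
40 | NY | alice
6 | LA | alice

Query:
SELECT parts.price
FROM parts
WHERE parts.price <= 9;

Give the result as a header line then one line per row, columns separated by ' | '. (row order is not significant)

== RESULT ==
parts.price
4
9
6

Derivation:
After WHERE (3 rows):
parts.price | parts.city | parts.owner
4 | SEA | bob
9 | LA | dave
6 | LA | alice
After SELECT (3 rows):
parts.price
4
9
6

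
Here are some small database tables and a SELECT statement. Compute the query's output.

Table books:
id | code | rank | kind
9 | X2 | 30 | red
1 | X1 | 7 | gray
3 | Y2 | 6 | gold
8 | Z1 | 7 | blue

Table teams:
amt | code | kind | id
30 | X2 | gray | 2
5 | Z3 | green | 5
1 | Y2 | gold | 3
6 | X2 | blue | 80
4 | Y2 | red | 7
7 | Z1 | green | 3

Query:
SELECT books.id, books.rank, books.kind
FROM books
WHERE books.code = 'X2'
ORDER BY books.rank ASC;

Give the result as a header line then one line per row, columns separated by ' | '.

After WHERE (1 rows):
books.id | books.code | books.rank | books.kind
9 | X2 | 30 | red
After SELECT (1 rows):
books.id | books.rank | books.kind
9 | 30 | red
After ORDER BY (1 rows):
books.id | books.rank | books.kind
9 | 30 | red

== RESULT ==
books.id | books.rank | books.kind
9 | 30 | red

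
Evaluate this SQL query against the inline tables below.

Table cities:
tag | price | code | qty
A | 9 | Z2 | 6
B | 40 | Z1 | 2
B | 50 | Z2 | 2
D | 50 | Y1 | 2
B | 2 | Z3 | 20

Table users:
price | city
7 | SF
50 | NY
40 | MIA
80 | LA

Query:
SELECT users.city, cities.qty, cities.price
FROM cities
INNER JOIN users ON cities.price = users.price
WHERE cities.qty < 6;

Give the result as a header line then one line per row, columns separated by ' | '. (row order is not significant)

After JOIN users (3 rows):
cities.tag | cities.price | cities.code | cities.qty | users.price | users.city
B | 40 | Z1 | 2 | 40 | MIA
B | 50 | Z2 | 2 | 50 | NY
D | 50 | Y1 | 2 | 50 | NY
After WHERE (3 rows):
cities.tag | cities.price | cities.code | cities.qty | users.price | users.city
B | 40 | Z1 | 2 | 40 | MIA
B | 50 | Z2 | 2 | 50 | NY
D | 50 | Y1 | 2 | 50 | NY
After SELECT (3 rows):
users.city | cities.qty | cities.price
MIA | 2 | 40
NY | 2 | 50
NY | 2 | 50

== RESULT ==
users.city | cities.qty | cities.price
MIA | 2 | 40
NY | 2 | 50
NY | 2 | 50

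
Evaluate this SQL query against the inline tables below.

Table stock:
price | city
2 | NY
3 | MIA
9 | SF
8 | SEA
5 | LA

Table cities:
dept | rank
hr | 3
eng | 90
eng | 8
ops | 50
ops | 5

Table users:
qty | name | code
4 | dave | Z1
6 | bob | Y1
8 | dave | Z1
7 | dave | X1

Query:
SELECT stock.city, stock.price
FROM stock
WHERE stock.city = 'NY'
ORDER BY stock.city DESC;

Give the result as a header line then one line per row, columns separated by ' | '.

== RESULT ==
stock.city | stock.price
NY | 2

Derivation:
After WHERE (1 rows):
stock.price | stock.city
2 | NY
After SELECT (1 rows):
stock.city | stock.price
NY | 2
After ORDER BY (1 rows):
stock.city | stock.price
NY | 2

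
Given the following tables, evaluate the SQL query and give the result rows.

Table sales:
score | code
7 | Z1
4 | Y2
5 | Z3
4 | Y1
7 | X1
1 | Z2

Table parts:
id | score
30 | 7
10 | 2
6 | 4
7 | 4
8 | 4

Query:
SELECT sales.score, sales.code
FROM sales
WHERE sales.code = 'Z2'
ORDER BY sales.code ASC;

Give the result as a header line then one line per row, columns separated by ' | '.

After WHERE (1 rows):
sales.score | sales.code
1 | Z2
After SELECT (1 rows):
sales.score | sales.code
1 | Z2
After ORDER BY (1 rows):
sales.score | sales.code
1 | Z2

== RESULT ==
sales.score | sales.code
1 | Z2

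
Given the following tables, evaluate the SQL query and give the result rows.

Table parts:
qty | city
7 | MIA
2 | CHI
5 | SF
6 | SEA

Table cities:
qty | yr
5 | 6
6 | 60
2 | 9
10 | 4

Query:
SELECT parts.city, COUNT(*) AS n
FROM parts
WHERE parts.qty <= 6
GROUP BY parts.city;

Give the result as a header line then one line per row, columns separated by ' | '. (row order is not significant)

After WHERE (3 rows):
parts.qty | parts.city
2 | CHI
5 | SF
6 | SEA
After GROUP BY (3 rows):
parts.city | n
CHI | 1
SF | 1
SEA | 1

== RESULT ==
parts.city | n
CHI | 1
SF | 1
SEA | 1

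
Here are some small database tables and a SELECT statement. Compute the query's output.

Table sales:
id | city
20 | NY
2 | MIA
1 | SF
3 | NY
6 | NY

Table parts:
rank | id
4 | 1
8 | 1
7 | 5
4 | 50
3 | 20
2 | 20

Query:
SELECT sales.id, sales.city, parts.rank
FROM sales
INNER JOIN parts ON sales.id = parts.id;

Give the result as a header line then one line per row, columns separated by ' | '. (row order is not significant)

After JOIN parts (4 rows):
sales.id | sales.city | parts.rank | parts.id
20 | NY | 3 | 20
20 | NY | 2 | 20
1 | SF | 4 | 1
1 | SF | 8 | 1
After SELECT (4 rows):
sales.id | sales.city | parts.rank
20 | NY | 3
20 | NY | 2
1 | SF | 4
1 | SF | 8

== RESULT ==
sales.id | sales.city | parts.rank
20 | NY | 3
20 | NY | 2
1 | SF | 4
1 | SF | 8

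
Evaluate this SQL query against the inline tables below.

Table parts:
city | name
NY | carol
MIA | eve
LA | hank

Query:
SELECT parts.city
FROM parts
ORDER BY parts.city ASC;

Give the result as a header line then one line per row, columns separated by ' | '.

== RESULT ==
parts.city
LA
MIA
NY

Derivation:
After SELECT (3 rows):
parts.city
NY
MIA
LA
After ORDER BY (3 rows):
parts.city
LA
MIA
NY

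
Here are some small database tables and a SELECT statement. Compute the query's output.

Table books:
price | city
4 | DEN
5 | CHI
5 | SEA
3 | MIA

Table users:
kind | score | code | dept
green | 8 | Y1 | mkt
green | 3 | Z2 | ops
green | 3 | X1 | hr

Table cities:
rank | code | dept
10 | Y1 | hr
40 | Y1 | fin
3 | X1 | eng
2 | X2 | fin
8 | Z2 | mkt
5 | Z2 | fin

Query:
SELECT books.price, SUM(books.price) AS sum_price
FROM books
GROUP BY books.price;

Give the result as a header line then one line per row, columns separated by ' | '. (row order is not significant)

== RESULT ==
books.price | sum_price
4 | 4
5 | 10
3 | 3

Derivation:
After GROUP BY (3 rows):
books.price | sum_price
4 | 4
5 | 10
3 | 3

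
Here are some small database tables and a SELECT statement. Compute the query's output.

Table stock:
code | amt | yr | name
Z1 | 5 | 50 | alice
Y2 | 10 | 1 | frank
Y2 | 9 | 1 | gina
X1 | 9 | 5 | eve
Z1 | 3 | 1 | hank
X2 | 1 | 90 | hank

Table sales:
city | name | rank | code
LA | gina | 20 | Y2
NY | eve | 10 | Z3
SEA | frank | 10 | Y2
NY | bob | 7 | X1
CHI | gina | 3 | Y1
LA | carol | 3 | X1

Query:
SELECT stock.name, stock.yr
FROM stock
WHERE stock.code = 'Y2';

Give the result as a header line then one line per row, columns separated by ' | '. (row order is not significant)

== RESULT ==
stock.name | stock.yr
frank | 1
gina | 1

Derivation:
After WHERE (2 rows):
stock.code | stock.amt | stock.yr | stock.name
Y2 | 10 | 1 | frank
Y2 | 9 | 1 | gina
After SELECT (2 rows):
stock.name | stock.yr
frank | 1
gina | 1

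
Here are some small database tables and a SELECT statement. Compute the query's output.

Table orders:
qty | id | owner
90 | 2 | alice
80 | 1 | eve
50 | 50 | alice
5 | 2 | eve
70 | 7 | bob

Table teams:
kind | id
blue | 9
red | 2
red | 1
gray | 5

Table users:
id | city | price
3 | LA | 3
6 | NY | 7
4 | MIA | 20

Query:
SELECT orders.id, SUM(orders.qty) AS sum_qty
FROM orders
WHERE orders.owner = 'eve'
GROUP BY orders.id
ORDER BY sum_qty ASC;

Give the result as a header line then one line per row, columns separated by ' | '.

After WHERE (2 rows):
orders.qty | orders.id | orders.owner
80 | 1 | eve
5 | 2 | eve
After GROUP BY (2 rows):
orders.id | sum_qty
1 | 80
2 | 5
After ORDER BY (2 rows):
orders.id | sum_qty
2 | 5
1 | 80

== RESULT ==
orders.id | sum_qty
2 | 5
1 | 80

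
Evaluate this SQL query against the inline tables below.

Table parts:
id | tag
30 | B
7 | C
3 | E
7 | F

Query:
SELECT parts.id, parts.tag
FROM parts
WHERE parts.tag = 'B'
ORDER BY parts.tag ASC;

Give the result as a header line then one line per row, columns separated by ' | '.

== RESULT ==
parts.id | parts.tag
30 | B

Derivation:
After WHERE (1 rows):
parts.id | parts.tag
30 | B
After SELECT (1 rows):
parts.id | parts.tag
30 | B
After ORDER BY (1 rows):
parts.id | parts.tag
30 | B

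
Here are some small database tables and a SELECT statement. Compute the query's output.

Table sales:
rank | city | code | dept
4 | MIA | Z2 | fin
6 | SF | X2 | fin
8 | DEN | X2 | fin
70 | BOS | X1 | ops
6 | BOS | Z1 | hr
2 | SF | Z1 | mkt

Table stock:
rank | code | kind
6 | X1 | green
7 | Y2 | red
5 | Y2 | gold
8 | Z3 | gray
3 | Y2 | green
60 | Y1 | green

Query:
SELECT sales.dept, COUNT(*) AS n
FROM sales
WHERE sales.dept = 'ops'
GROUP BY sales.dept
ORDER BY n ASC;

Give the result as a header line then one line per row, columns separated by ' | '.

After WHERE (1 rows):
sales.rank | sales.city | sales.code | sales.dept
70 | BOS | X1 | ops
After GROUP BY (1 rows):
sales.dept | n
ops | 1
After ORDER BY (1 rows):
sales.dept | n
ops | 1

== RESULT ==
sales.dept | n
ops | 1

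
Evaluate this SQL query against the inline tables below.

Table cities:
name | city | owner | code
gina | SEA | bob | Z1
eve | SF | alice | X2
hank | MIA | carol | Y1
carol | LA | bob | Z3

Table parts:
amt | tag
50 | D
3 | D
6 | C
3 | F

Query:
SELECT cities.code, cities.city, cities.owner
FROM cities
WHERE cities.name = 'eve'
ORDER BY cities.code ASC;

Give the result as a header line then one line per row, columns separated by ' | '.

After WHERE (1 rows):
cities.name | cities.city | cities.owner | cities.code
eve | SF | alice | X2
After SELECT (1 rows):
cities.code | cities.city | cities.owner
X2 | SF | alice
After ORDER BY (1 rows):
cities.code | cities.city | cities.owner
X2 | SF | alice

== RESULT ==
cities.code | cities.city | cities.owner
X2 | SF | alice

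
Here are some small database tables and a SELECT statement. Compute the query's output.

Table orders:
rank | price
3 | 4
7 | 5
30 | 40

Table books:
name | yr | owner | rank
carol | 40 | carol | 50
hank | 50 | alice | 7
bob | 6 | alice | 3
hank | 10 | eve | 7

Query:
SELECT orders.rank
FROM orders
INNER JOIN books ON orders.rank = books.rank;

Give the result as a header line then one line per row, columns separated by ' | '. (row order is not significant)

After JOIN books (3 rows):
orders.rank | orders.price | books.name | books.yr | books.owner | books.rank
3 | 4 | bob | 6 | alice | 3
7 | 5 | hank | 50 | alice | 7
7 | 5 | hank | 10 | eve | 7
After SELECT (3 rows):
orders.rank
3
7
7

== RESULT ==
orders.rank
3
7
7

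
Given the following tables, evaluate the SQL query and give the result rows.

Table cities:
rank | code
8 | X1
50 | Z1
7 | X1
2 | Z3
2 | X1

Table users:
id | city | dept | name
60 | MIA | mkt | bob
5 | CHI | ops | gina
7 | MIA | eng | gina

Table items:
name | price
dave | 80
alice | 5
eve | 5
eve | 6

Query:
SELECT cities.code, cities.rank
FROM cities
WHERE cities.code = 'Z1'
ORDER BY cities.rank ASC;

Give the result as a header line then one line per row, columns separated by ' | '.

After WHERE (1 rows):
cities.rank | cities.code
50 | Z1
After SELECT (1 rows):
cities.code | cities.rank
Z1 | 50
After ORDER BY (1 rows):
cities.code | cities.rank
Z1 | 50

== RESULT ==
cities.code | cities.rank
Z1 | 50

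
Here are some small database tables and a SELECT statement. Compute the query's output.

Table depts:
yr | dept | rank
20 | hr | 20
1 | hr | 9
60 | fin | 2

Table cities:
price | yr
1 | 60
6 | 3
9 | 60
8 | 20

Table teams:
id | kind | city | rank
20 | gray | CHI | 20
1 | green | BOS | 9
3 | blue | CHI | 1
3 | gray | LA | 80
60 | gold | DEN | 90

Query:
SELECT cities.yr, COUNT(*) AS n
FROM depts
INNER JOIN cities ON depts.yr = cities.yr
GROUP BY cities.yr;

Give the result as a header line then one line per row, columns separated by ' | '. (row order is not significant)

After JOIN cities (3 rows):
depts.yr | depts.dept | depts.rank | cities.price | cities.yr
20 | hr | 20 | 8 | 20
60 | fin | 2 | 1 | 60
60 | fin | 2 | 9 | 60
After GROUP BY (2 rows):
cities.yr | n
20 | 1
60 | 2

== RESULT ==
cities.yr | n
20 | 1
60 | 2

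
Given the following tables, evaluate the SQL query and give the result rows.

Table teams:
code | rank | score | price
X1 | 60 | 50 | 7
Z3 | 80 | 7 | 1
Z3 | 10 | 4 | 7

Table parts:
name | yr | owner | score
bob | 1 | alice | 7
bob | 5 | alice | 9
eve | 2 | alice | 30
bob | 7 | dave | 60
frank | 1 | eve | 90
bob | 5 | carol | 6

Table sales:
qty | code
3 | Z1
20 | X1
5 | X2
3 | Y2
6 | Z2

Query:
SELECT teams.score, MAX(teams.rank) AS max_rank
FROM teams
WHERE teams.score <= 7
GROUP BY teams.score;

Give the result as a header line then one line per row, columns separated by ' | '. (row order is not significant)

== RESULT ==
teams.score | max_rank
7 | 80
4 | 10

Derivation:
After WHERE (2 rows):
teams.code | teams.rank | teams.score | teams.price
Z3 | 80 | 7 | 1
Z3 | 10 | 4 | 7
After GROUP BY (2 rows):
teams.score | max_rank
7 | 80
4 | 10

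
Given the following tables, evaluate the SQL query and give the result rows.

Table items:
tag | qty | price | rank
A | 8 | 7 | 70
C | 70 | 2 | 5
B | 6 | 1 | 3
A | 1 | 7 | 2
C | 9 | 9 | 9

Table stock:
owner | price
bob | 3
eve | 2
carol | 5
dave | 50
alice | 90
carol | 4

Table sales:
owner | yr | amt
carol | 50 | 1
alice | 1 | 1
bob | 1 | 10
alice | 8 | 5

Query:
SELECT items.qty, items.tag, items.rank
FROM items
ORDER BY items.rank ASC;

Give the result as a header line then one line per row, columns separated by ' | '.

== RESULT ==
items.qty | items.tag | items.rank
1 | A | 2
6 | B | 3
70 | C | 5
9 | C | 9
8 | A | 70

Derivation:
After SELECT (5 rows):
items.qty | items.tag | items.rank
8 | A | 70
70 | C | 5
6 | B | 3
1 | A | 2
9 | C | 9
After ORDER BY (5 rows):
items.qty | items.tag | items.rank
1 | A | 2
6 | B | 3
70 | C | 5
9 | C | 9
8 | A | 70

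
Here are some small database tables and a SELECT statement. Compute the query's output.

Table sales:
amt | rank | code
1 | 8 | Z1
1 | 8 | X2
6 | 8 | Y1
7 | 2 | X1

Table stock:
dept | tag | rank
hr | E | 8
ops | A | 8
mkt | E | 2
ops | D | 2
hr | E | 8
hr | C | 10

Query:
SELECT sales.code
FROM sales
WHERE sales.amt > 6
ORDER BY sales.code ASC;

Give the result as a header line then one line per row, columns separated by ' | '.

== RESULT ==
sales.code
X1

Derivation:
After WHERE (1 rows):
sales.amt | sales.rank | sales.code
7 | 2 | X1
After SELECT (1 rows):
sales.code
X1
After ORDER BY (1 rows):
sales.code
X1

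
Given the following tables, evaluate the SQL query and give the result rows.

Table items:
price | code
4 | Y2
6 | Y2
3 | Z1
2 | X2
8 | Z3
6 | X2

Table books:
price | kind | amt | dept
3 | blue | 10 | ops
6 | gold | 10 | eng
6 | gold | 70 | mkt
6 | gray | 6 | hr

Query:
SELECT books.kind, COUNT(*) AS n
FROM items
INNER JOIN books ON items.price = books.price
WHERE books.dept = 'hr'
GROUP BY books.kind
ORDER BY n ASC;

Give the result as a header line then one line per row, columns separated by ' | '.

After JOIN books (7 rows):
items.price | items.code | books.price | books.kind | books.amt | books.dept
6 | Y2 | 6 | gold | 10 | eng
6 | Y2 | 6 | gold | 70 | mkt
6 | Y2 | 6 | gray | 6 | hr
3 | Z1 | 3 | blue | 10 | ops
6 | X2 | 6 | gold | 10 | eng
6 | X2 | 6 | gold | 70 | mkt
6 | X2 | 6 | gray | 6 | hr
After WHERE (2 rows):
items.price | items.code | books.price | books.kind | books.amt | books.dept
6 | Y2 | 6 | gray | 6 | hr
6 | X2 | 6 | gray | 6 | hr
After GROUP BY (1 rows):
books.kind | n
gray | 2
After ORDER BY (1 rows):
books.kind | n
gray | 2

== RESULT ==
books.kind | n
gray | 2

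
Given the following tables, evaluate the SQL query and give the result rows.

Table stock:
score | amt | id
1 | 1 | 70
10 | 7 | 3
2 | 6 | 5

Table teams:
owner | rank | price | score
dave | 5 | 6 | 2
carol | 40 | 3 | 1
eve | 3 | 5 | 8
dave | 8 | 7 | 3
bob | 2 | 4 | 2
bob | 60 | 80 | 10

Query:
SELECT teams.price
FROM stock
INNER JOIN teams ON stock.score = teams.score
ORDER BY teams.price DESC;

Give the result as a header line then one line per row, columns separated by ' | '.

After JOIN teams (4 rows):
stock.score | stock.amt | stock.id | teams.owner | teams.rank | teams.price | teams.score
1 | 1 | 70 | carol | 40 | 3 | 1
10 | 7 | 3 | bob | 60 | 80 | 10
2 | 6 | 5 | dave | 5 | 6 | 2
2 | 6 | 5 | bob | 2 | 4 | 2
After SELECT (4 rows):
teams.price
3
80
6
4
After ORDER BY (4 rows):
teams.price
80
6
4
3

== RESULT ==
teams.price
80
6
4
3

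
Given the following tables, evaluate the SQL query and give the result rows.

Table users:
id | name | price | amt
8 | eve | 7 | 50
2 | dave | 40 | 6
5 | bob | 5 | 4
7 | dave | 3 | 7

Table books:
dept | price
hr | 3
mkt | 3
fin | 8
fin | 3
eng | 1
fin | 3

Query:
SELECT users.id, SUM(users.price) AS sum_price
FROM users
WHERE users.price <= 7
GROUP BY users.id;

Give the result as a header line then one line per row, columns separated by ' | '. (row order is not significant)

== RESULT ==
users.id | sum_price
8 | 7
5 | 5
7 | 3

Derivation:
After WHERE (3 rows):
users.id | users.name | users.price | users.amt
8 | eve | 7 | 50
5 | bob | 5 | 4
7 | dave | 3 | 7
After GROUP BY (3 rows):
users.id | sum_price
8 | 7
5 | 5
7 | 3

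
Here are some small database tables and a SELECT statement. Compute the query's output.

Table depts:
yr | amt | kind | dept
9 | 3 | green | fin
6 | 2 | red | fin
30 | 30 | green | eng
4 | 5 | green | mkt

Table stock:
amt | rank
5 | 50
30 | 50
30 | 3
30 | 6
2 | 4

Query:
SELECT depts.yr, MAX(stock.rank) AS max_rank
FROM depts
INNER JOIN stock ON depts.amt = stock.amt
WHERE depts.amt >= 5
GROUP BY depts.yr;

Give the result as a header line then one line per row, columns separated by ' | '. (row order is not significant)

After JOIN stock (5 rows):
depts.yr | depts.amt | depts.kind | depts.dept | stock.amt | stock.rank
6 | 2 | red | fin | 2 | 4
30 | 30 | green | eng | 30 | 50
30 | 30 | green | eng | 30 | 3
30 | 30 | green | eng | 30 | 6
4 | 5 | green | mkt | 5 | 50
After WHERE (4 rows):
depts.yr | depts.amt | depts.kind | depts.dept | stock.amt | stock.rank
30 | 30 | green | eng | 30 | 50
30 | 30 | green | eng | 30 | 3
30 | 30 | green | eng | 30 | 6
4 | 5 | green | mkt | 5 | 50
After GROUP BY (2 rows):
depts.yr | max_rank
30 | 50
4 | 50

== RESULT ==
depts.yr | max_rank
30 | 50
4 | 50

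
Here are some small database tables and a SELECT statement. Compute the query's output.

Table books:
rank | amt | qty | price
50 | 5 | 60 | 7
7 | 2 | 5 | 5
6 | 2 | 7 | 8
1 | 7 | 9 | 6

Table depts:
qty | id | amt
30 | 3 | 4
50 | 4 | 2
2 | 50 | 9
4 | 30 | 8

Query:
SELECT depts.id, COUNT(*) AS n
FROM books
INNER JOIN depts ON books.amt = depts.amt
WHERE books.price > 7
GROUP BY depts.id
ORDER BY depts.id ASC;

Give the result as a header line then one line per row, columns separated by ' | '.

After JOIN depts (2 rows):
books.rank | books.amt | books.qty | books.price | depts.qty | depts.id | depts.amt
7 | 2 | 5 | 5 | 50 | 4 | 2
6 | 2 | 7 | 8 | 50 | 4 | 2
After WHERE (1 rows):
books.rank | books.amt | books.qty | books.price | depts.qty | depts.id | depts.amt
6 | 2 | 7 | 8 | 50 | 4 | 2
After GROUP BY (1 rows):
depts.id | n
4 | 1
After ORDER BY (1 rows):
depts.id | n
4 | 1

== RESULT ==
depts.id | n
4 | 1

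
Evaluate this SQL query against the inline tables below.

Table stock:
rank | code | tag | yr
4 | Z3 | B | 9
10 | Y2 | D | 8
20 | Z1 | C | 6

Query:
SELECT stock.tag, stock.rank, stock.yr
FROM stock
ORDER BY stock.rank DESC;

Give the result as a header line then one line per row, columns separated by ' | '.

After SELECT (3 rows):
stock.tag | stock.rank | stock.yr
B | 4 | 9
D | 10 | 8
C | 20 | 6
After ORDER BY (3 rows):
stock.tag | stock.rank | stock.yr
C | 20 | 6
D | 10 | 8
B | 4 | 9

== RESULT ==
stock.tag | stock.rank | stock.yr
C | 20 | 6
D | 10 | 8
B | 4 | 9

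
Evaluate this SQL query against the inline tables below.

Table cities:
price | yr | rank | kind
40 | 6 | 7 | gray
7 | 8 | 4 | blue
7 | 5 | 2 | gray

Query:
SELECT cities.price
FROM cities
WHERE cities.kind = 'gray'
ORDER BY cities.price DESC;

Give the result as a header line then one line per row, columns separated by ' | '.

After WHERE (2 rows):
cities.price | cities.yr | cities.rank | cities.kind
40 | 6 | 7 | gray
7 | 5 | 2 | gray
After SELECT (2 rows):
cities.price
40
7
After ORDER BY (2 rows):
cities.price
40
7

== RESULT ==
cities.price
40
7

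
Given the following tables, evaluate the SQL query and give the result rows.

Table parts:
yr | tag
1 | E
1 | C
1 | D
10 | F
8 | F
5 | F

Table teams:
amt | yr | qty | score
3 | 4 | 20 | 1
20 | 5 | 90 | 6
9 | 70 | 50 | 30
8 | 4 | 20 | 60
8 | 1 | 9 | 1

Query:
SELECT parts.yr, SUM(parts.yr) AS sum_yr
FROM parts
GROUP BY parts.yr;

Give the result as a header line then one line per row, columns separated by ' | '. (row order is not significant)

After GROUP BY (4 rows):
parts.yr | sum_yr
1 | 3
10 | 10
8 | 8
5 | 5

== RESULT ==
parts.yr | sum_yr
1 | 3
10 | 10
8 | 8
5 | 5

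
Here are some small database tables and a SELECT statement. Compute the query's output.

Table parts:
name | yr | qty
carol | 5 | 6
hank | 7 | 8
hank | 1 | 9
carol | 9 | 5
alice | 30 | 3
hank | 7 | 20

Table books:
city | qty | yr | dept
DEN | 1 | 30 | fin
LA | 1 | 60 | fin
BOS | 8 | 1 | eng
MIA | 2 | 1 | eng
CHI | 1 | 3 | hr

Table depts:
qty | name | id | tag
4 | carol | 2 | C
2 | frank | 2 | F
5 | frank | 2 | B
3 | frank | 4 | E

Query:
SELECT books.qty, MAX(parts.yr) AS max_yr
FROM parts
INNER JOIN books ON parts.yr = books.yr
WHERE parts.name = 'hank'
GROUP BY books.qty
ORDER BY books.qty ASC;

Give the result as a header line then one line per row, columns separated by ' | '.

== RESULT ==
books.qty | max_yr
2 | 1
8 | 1

Derivation:
After JOIN books (3 rows):
parts.name | parts.yr | parts.qty | books.city | books.qty | books.yr | books.dept
hank | 1 | 9 | BOS | 8 | 1 | eng
hank | 1 | 9 | MIA | 2 | 1 | eng
alice | 30 | 3 | DEN | 1 | 30 | fin
After WHERE (2 rows):
parts.name | parts.yr | parts.qty | books.city | books.qty | books.yr | books.dept
hank | 1 | 9 | BOS | 8 | 1 | eng
hank | 1 | 9 | MIA | 2 | 1 | eng
After GROUP BY (2 rows):
books.qty | max_yr
8 | 1
2 | 1
After ORDER BY (2 rows):
books.qty | max_yr
2 | 1
8 | 1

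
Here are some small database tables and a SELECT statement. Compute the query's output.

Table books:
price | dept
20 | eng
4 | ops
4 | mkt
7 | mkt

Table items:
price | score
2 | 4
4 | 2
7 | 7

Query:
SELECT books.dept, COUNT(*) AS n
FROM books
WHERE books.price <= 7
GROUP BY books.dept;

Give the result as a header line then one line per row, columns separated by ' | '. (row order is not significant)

After WHERE (3 rows):
books.price | books.dept
4 | ops
4 | mkt
7 | mkt
After GROUP BY (2 rows):
books.dept | n
ops | 1
mkt | 2

== RESULT ==
books.dept | n
ops | 1
mkt | 2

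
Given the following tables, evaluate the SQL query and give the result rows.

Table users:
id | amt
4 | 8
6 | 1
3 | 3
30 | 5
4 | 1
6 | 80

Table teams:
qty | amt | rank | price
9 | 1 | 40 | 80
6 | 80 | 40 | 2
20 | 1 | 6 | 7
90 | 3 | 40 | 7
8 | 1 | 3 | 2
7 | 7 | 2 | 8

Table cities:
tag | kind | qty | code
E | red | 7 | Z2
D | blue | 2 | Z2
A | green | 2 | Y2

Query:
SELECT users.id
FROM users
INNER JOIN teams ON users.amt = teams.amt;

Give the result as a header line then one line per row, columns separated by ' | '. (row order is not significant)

After JOIN teams (8 rows):
users.id | users.amt | teams.qty | teams.amt | teams.rank | teams.price
6 | 1 | 9 | 1 | 40 | 80
6 | 1 | 20 | 1 | 6 | 7
6 | 1 | 8 | 1 | 3 | 2
3 | 3 | 90 | 3 | 40 | 7
4 | 1 | 9 | 1 | 40 | 80
4 | 1 | 20 | 1 | 6 | 7
4 | 1 | 8 | 1 | 3 | 2
6 | 80 | 6 | 80 | 40 | 2
After SELECT (8 rows):
users.id
6
6
6
3
4
4
4
6

== RESULT ==
users.id
6
6
6
3
4
4
4
6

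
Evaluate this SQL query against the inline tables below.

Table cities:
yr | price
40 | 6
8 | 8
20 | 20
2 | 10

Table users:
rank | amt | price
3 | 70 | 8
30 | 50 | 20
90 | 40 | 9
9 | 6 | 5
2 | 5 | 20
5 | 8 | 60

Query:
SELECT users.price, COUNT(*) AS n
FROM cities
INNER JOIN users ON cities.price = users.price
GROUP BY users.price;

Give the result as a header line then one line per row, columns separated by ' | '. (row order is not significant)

== RESULT ==
users.price | n
8 | 1
20 | 2

Derivation:
After JOIN users (3 rows):
cities.yr | cities.price | users.rank | users.amt | users.price
8 | 8 | 3 | 70 | 8
20 | 20 | 30 | 50 | 20
20 | 20 | 2 | 5 | 20
After GROUP BY (2 rows):
users.price | n
8 | 1
20 | 2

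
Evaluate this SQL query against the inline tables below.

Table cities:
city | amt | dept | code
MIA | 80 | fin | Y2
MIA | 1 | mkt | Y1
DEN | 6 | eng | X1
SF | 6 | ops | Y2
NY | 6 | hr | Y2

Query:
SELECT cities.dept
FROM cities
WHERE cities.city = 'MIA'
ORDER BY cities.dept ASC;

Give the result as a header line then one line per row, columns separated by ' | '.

After WHERE (2 rows):
cities.city | cities.amt | cities.dept | cities.code
MIA | 80 | fin | Y2
MIA | 1 | mkt | Y1
After SELECT (2 rows):
cities.dept
fin
mkt
After ORDER BY (2 rows):
cities.dept
fin
mkt

== RESULT ==
cities.dept
fin
mkt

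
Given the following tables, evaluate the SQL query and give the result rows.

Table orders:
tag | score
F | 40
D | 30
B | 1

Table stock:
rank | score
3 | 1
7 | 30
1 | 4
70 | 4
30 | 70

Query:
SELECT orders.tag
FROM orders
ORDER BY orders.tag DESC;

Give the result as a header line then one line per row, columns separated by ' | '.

After SELECT (3 rows):
orders.tag
F
D
B
After ORDER BY (3 rows):
orders.tag
F
D
B

== RESULT ==
orders.tag
F
D
B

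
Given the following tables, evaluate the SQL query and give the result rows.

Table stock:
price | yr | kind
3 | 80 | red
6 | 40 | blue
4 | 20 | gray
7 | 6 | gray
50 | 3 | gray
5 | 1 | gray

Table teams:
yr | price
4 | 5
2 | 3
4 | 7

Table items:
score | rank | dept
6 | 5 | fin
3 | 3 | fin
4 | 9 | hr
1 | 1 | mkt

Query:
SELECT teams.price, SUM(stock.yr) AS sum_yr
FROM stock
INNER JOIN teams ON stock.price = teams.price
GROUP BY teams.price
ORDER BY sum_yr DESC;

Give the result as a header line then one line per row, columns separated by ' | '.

== RESULT ==
teams.price | sum_yr
3 | 80
7 | 6
5 | 1

Derivation:
After JOIN teams (3 rows):
stock.price | stock.yr | stock.kind | teams.yr | teams.price
3 | 80 | red | 2 | 3
7 | 6 | gray | 4 | 7
5 | 1 | gray | 4 | 5
After GROUP BY (3 rows):
teams.price | sum_yr
3 | 80
7 | 6
5 | 1
After ORDER BY (3 rows):
teams.price | sum_yr
3 | 80
7 | 6
5 | 1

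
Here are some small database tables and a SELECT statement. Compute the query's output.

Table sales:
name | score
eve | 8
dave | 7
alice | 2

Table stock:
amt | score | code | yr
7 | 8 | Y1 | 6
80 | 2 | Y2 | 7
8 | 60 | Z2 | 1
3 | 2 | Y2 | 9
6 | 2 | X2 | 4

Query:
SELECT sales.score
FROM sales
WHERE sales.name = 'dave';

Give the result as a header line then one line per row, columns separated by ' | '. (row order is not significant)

== RESULT ==
sales.score
7

Derivation:
After WHERE (1 rows):
sales.name | sales.score
dave | 7
After SELECT (1 rows):
sales.score
7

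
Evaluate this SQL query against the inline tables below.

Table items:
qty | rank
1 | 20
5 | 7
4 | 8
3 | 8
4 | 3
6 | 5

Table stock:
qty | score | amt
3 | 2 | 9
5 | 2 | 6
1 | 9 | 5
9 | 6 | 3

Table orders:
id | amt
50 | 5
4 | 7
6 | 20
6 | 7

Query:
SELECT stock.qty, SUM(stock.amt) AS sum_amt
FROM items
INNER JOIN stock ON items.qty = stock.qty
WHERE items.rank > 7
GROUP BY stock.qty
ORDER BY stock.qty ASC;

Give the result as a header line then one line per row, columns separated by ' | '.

After JOIN stock (3 rows):
items.qty | items.rank | stock.qty | stock.score | stock.amt
1 | 20 | 1 | 9 | 5
5 | 7 | 5 | 2 | 6
3 | 8 | 3 | 2 | 9
After WHERE (2 rows):
items.qty | items.rank | stock.qty | stock.score | stock.amt
1 | 20 | 1 | 9 | 5
3 | 8 | 3 | 2 | 9
After GROUP BY (2 rows):
stock.qty | sum_amt
1 | 5
3 | 9
After ORDER BY (2 rows):
stock.qty | sum_amt
1 | 5
3 | 9

== RESULT ==
stock.qty | sum_amt
1 | 5
3 | 9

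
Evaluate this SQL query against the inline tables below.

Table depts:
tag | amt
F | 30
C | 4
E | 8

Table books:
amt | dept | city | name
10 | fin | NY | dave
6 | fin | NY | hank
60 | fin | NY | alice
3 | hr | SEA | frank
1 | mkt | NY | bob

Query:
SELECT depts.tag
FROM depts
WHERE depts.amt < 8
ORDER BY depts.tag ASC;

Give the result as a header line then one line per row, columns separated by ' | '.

After WHERE (1 rows):
depts.tag | depts.amt
C | 4
After SELECT (1 rows):
depts.tag
C
After ORDER BY (1 rows):
depts.tag
C

== RESULT ==
depts.tag
C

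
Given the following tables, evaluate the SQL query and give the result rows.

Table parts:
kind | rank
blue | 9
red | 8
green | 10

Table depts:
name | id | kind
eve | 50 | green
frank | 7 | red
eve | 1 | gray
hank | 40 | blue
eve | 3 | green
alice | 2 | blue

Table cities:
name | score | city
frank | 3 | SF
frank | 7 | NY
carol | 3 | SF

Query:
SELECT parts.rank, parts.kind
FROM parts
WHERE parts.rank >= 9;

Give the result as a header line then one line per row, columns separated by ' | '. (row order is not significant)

== RESULT ==
parts.rank | parts.kind
9 | blue
10 | green

Derivation:
After WHERE (2 rows):
parts.kind | parts.rank
blue | 9
green | 10
After SELECT (2 rows):
parts.rank | parts.kind
9 | blue
10 | green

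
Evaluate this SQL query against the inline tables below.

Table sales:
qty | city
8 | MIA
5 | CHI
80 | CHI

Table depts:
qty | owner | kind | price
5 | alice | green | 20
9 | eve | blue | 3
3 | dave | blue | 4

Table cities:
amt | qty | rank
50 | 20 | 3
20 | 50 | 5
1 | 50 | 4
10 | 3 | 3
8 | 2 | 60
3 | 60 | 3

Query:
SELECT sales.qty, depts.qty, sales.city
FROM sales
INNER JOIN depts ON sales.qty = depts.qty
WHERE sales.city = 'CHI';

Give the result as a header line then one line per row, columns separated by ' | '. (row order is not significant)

After JOIN depts (1 rows):
sales.qty | sales.city | depts.qty | depts.owner | depts.kind | depts.price
5 | CHI | 5 | alice | green | 20
After WHERE (1 rows):
sales.qty | sales.city | depts.qty | depts.owner | depts.kind | depts.price
5 | CHI | 5 | alice | green | 20
After SELECT (1 rows):
sales.qty | depts.qty | sales.city
5 | 5 | CHI

== RESULT ==
sales.qty | depts.qty | sales.city
5 | 5 | CHI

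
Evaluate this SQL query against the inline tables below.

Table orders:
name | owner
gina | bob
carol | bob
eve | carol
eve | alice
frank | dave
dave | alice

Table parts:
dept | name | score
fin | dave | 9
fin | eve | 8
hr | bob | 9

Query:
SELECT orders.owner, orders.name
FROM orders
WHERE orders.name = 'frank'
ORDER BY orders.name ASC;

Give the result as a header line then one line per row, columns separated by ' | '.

After WHERE (1 rows):
orders.name | orders.owner
frank | dave
After SELECT (1 rows):
orders.owner | orders.name
dave | frank
After ORDER BY (1 rows):
orders.owner | orders.name
dave | frank

== RESULT ==
orders.owner | orders.name
dave | frank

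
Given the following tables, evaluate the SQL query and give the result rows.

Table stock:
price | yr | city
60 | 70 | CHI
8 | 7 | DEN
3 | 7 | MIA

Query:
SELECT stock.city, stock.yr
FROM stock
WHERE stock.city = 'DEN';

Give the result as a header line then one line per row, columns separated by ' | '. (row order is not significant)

After WHERE (1 rows):
stock.price | stock.yr | stock.city
8 | 7 | DEN
After SELECT (1 rows):
stock.city | stock.yr
DEN | 7

== RESULT ==
stock.city | stock.yr
DEN | 7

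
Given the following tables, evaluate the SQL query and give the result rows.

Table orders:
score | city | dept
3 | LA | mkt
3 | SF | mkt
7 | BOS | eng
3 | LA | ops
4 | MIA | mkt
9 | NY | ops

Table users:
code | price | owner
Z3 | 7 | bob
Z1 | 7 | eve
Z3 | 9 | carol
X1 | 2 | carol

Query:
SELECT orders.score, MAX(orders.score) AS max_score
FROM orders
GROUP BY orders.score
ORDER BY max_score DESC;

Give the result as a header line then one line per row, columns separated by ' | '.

After GROUP BY (4 rows):
orders.score | max_score
3 | 3
7 | 7
4 | 4
9 | 9
After ORDER BY (4 rows):
orders.score | max_score
9 | 9
7 | 7
4 | 4
3 | 3

== RESULT ==
orders.score | max_score
9 | 9
7 | 7
4 | 4
3 | 3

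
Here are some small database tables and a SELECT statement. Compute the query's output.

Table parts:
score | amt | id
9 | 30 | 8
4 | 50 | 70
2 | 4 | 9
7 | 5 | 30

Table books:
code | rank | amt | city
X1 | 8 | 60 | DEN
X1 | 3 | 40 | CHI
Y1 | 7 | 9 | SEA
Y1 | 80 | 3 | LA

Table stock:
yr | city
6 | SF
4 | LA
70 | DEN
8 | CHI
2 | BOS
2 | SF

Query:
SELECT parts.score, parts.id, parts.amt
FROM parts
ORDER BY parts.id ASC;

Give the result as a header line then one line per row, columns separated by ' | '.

After SELECT (4 rows):
parts.score | parts.id | parts.amt
9 | 8 | 30
4 | 70 | 50
2 | 9 | 4
7 | 30 | 5
After ORDER BY (4 rows):
parts.score | parts.id | parts.amt
9 | 8 | 30
2 | 9 | 4
7 | 30 | 5
4 | 70 | 50

== RESULT ==
parts.score | parts.id | parts.amt
9 | 8 | 30
2 | 9 | 4
7 | 30 | 5
4 | 70 | 50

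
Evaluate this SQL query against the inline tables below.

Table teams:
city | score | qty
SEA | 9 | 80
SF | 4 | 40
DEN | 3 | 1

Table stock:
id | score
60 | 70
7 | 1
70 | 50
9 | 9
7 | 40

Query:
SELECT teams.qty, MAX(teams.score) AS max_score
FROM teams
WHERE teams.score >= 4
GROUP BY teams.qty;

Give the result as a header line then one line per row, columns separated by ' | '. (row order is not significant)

== RESULT ==
teams.qty | max_score
80 | 9
40 | 4

Derivation:
After WHERE (2 rows):
teams.city | teams.score | teams.qty
SEA | 9 | 80
SF | 4 | 40
After GROUP BY (2 rows):
teams.qty | max_score
80 | 9
40 | 4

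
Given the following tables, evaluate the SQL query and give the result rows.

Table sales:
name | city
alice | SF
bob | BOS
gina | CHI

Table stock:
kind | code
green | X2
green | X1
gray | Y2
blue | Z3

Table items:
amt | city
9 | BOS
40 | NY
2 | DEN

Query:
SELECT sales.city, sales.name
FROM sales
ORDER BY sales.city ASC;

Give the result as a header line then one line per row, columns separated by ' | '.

After SELECT (3 rows):
sales.city | sales.name
SF | alice
BOS | bob
CHI | gina
After ORDER BY (3 rows):
sales.city | sales.name
BOS | bob
CHI | gina
SF | alice

== RESULT ==
sales.city | sales.name
BOS | bob
CHI | gina
SF | alice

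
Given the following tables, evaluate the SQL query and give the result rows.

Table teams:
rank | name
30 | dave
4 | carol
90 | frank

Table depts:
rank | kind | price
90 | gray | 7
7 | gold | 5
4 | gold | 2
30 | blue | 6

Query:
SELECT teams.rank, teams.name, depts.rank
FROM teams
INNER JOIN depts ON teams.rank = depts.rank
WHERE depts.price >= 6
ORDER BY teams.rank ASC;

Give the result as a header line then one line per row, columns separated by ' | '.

After JOIN depts (3 rows):
teams.rank | teams.name | depts.rank | depts.kind | depts.price
30 | dave | 30 | blue | 6
4 | carol | 4 | gold | 2
90 | frank | 90 | gray | 7
After WHERE (2 rows):
teams.rank | teams.name | depts.rank | depts.kind | depts.price
30 | dave | 30 | blue | 6
90 | frank | 90 | gray | 7
After SELECT (2 rows):
teams.rank | teams.name | depts.rank
30 | dave | 30
90 | frank | 90
After ORDER BY (2 rows):
teams.rank | teams.name | depts.rank
30 | dave | 30
90 | frank | 90

== RESULT ==
teams.rank | teams.name | depts.rank
30 | dave | 30
90 | frank | 90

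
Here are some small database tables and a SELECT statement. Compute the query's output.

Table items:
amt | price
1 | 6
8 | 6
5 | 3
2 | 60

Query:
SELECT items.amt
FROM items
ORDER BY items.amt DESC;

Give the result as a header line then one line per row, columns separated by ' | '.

== RESULT ==
items.amt
8
5
2
1

Derivation:
After SELECT (4 rows):
items.amt
1
8
5
2
After ORDER BY (4 rows):
items.amt
8
5
2
1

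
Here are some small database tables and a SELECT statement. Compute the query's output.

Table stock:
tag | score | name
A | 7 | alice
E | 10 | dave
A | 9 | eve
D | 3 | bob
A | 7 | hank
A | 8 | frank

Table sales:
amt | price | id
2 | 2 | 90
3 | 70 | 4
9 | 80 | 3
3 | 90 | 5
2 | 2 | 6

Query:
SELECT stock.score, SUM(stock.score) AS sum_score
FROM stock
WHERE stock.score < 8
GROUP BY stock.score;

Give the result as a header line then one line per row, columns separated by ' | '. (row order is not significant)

After WHERE (3 rows):
stock.tag | stock.score | stock.name
A | 7 | alice
D | 3 | bob
A | 7 | hank
After GROUP BY (2 rows):
stock.score | sum_score
7 | 14
3 | 3

== RESULT ==
stock.score | sum_score
7 | 14
3 | 3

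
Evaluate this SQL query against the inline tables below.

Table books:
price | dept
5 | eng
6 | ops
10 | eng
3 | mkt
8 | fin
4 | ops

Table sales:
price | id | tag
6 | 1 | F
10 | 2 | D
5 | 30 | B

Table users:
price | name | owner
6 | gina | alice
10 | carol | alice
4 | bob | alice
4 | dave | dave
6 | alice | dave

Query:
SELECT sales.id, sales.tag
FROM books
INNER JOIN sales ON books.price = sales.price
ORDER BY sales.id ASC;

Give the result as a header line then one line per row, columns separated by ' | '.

After JOIN sales (3 rows):
books.price | books.dept | sales.price | sales.id | sales.tag
5 | eng | 5 | 30 | B
6 | ops | 6 | 1 | F
10 | eng | 10 | 2 | D
After SELECT (3 rows):
sales.id | sales.tag
30 | B
1 | F
2 | D
After ORDER BY (3 rows):
sales.id | sales.tag
1 | F
2 | D
30 | B

== RESULT ==
sales.id | sales.tag
1 | F
2 | D
30 | B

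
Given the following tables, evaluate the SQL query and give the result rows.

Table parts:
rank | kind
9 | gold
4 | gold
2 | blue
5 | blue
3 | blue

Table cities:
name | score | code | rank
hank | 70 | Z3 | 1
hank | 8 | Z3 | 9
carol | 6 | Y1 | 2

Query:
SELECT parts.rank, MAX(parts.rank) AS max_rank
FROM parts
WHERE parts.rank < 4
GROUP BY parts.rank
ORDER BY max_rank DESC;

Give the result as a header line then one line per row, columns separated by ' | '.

== RESULT ==
parts.rank | max_rank
3 | 3
2 | 2

Derivation:
After WHERE (2 rows):
parts.rank | parts.kind
2 | blue
3 | blue
After GROUP BY (2 rows):
parts.rank | max_rank
2 | 2
3 | 3
After ORDER BY (2 rows):
parts.rank | max_rank
3 | 3
2 | 2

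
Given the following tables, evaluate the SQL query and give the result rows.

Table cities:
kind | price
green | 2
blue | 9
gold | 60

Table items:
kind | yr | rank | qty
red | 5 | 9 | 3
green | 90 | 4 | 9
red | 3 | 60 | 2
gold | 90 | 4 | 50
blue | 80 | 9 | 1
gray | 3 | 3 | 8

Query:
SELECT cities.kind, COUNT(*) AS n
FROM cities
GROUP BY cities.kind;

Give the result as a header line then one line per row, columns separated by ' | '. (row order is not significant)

== RESULT ==
cities.kind | n
green | 1
blue | 1
gold | 1

Derivation:
After GROUP BY (3 rows):
cities.kind | n
green | 1
blue | 1
gold | 1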